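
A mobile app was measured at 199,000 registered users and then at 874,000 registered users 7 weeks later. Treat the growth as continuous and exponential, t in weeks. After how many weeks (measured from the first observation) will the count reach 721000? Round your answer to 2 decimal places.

r = ln(874000/199000) / 7 ≈ 0.211397 per week
t = ln(721000/199000) / r = 1.28733 / 0.211397 ≈ 6.09

t ≈ 6.09 weeks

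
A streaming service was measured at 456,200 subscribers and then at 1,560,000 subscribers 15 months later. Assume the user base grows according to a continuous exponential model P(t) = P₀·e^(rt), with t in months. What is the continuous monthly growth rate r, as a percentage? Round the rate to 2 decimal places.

1560000 = 456200 · e^(r·15)
e^(15r) = 1560000/456200 = 3.41955
r = ln(3.41955) / 15 = 1.22951 / 15

r ≈ 8.20% per month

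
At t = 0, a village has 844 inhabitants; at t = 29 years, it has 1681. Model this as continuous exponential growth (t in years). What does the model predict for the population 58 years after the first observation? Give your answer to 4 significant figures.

r = ln(1681/844) / 29 ≈ 0.023758 per year
P(58) = 844 · e^(0.023758·58) = 844 · 3.96689 ≈ 3348.06

≈ 3,348 inhabitants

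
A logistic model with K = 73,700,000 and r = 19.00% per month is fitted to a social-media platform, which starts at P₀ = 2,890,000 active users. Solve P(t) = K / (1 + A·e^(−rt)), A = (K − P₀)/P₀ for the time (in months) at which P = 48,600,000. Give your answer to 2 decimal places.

A = (73700000 − 2890000)/2890000 = 24.50173
48600000 = 73700000/(1 + 24.50173·e^(−0.19t)) → 1 + 24.50173·e^(−0.19t) = 1.51646
e^(−0.19t) = 0.021079 → t = ln(47.4416)/0.19 = 3.8595/0.19

t ≈ 20.31 months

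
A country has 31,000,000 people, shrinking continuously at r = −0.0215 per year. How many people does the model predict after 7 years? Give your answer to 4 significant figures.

P(7) = 31000000 · e^(-0.0215·7) = 31000000 · e^(-0.1505)
= 31000000 · 0.86028 ≈ 26668609.63

≈ 26,670,000 people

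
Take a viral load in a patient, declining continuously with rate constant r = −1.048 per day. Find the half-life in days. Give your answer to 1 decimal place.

half-life ≈ 0.7 days

half-life = ln(2) / |r| = 0.69315 / 1.048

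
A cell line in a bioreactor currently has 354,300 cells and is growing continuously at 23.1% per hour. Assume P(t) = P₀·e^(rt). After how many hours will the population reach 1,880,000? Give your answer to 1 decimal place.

t ≈ 7.2 hours

1880000 = 354300 · e^(0.231·t)
t = ln(1880000/354300) / 0.231 = ln(5.30624) / 0.231 = 1.66888 / 0.231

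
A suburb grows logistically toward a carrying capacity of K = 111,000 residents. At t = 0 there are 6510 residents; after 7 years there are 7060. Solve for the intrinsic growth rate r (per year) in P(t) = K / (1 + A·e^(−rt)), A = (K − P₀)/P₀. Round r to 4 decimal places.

A = (111000 − 6510)/6510 = 16.05069
7060 = 111000/(1 + 16.05069·e^(−r·7)) → e^(−7r) = (15.72238 − 1)/16.05069 = 0.917243
r = −ln(0.917243)/7 = 0.08638/7

r ≈ 0.0123 per year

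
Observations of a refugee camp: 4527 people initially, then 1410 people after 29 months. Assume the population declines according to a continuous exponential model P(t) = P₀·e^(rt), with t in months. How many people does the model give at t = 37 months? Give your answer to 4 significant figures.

r = ln(1410/4527) / 29 ≈ -0.040223 per month
P(37) = 4527 · e^(-0.040223·37) = 4527 · 0.22577 ≈ 1022.04

≈ 1,022 people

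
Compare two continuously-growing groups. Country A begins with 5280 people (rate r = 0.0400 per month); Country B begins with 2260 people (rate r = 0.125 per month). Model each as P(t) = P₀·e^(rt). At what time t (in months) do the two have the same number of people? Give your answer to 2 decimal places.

t ≈ 9.98 months

5280·e^(0.04t) = 2260·e^(0.125t)
5280/2260 = e^((0.125 − 0.04)t) → ln(2.33628) = 0.085·t
t = 0.84856 / 0.085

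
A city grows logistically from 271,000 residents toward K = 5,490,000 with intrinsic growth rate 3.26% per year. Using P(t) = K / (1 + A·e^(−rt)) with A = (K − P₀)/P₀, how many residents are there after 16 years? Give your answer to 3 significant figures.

A = (5490000 − 271000)/271000 = 19.2583
P(16) = 5490000 / (1 + 19.2583·e^(−0.0326·16)) = 5490000 / (1 + 19.2583·0.59357)
= 5490000 / 12.43115 ≈ 441632.44

≈ 442,000 residents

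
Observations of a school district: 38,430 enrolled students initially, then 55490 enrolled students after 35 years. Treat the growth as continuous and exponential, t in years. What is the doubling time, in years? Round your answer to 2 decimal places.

doubling time ≈ 66.04 years

r = ln(55490/38430) / 35 = ln(1.44392) / 35 ≈ 0.010496 per year
doubling time = ln 2 / |r| = 0.69315 / 0.010496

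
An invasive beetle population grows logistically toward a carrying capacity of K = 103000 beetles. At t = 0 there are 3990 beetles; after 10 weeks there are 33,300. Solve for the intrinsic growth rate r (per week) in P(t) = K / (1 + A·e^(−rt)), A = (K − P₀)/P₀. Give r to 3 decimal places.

A = (103000 − 3990)/3990 = 24.81454
33300 = 103000/(1 + 24.81454·e^(−r·10)) → e^(−10r) = (3.09309 − 1)/24.81454 = 0.084349
r = −ln(0.084349)/10 = 2.47279/10

r ≈ 0.247 per week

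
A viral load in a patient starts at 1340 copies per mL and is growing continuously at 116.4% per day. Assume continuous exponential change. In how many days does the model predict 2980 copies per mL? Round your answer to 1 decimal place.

2980 = 1340 · e^(1.164·t)
t = ln(2980/1340) / 1.164 = ln(2.22388) / 1.164 = 0.79925 / 1.164

t ≈ 0.7 days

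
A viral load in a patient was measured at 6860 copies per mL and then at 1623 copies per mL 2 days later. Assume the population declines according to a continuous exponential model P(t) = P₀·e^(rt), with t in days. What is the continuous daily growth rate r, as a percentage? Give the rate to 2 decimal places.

1623 = 6860 · e^(r·2)
e^(2r) = 1623/6860 = 0.23659
r = ln(0.23659) / 2 = -1.44143 / 2

r ≈ -72.07% per day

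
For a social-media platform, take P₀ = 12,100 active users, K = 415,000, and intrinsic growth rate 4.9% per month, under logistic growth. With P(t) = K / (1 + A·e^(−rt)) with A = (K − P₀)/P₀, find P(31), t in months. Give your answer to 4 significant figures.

A = (415000 − 12100)/12100 = 33.29752
P(31) = 415000 / (1 + 33.29752·e^(−0.049·31)) = 415000 / (1 + 33.29752·0.218931)
= 415000 / 8.28985 ≈ 50061.22

≈ 50,060 active users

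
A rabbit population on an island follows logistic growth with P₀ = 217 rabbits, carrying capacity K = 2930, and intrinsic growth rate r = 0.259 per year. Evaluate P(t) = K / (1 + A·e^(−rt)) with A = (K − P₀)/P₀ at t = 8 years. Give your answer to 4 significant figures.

≈ 1,138 rabbits

A = (2930 − 217)/217 = 12.5023
P(8) = 2930 / (1 + 12.5023·e^(−0.259·8)) = 2930 / (1 + 12.5023·0.125934)
= 2930 / 2.57446 ≈ 1138.1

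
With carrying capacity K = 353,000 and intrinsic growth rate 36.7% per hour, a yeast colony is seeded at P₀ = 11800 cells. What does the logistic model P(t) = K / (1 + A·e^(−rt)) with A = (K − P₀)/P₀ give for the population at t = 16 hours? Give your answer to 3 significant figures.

A = (353000 − 11800)/11800 = 28.91525
P(16) = 353000 / (1 + 28.91525·e^(−0.367·16)) = 353000 / (1 + 28.91525·0.002817)
= 353000 / 1.08146 ≈ 326410.29

≈ 326,000 cells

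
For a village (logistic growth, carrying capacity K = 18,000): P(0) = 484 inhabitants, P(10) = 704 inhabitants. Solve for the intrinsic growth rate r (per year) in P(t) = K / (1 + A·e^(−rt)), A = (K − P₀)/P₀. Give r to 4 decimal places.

A = (18000 − 484)/484 = 36.19008
704 = 18000/(1 + 36.19008·e^(−r·10)) → e^(−10r) = (25.56818 − 1)/36.19008 = 0.678865
r = −ln(0.678865)/10 = 0.38733/10

r ≈ 0.0387 per year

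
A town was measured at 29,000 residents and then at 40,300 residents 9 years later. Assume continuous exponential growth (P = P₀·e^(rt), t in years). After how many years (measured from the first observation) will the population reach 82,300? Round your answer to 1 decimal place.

t ≈ 28.5 years

r = ln(40300/29000) / 9 ≈ 0.036562 per year
t = ln(82300/29000) / r = 1.04308 / 0.036562 ≈ 28.529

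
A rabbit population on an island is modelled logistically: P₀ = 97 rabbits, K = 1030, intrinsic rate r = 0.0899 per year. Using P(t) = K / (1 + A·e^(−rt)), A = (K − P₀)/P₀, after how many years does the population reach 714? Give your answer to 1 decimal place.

A = (1030 − 97)/97 = 9.61856
714 = 1030/(1 + 9.61856·e^(−0.0899t)) → 1 + 9.61856·e^(−0.0899t) = 1.44258
e^(−0.0899t) = 0.046013 → t = ln(21.73307)/0.0899 = 3.07883/0.0899

t ≈ 34.2 years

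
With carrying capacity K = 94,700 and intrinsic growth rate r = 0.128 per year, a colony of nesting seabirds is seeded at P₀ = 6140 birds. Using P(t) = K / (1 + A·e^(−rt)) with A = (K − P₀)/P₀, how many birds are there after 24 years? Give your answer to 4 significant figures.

A = (94700 − 6140)/6140 = 14.42345
P(24) = 94700 / (1 + 14.42345·e^(−0.128·24)) = 94700 / (1 + 14.42345·0.046328)
= 94700 / 1.66822 ≈ 56767.24

≈ 56,770 birds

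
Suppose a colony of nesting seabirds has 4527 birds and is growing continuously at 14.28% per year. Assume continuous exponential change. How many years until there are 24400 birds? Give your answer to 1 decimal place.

t ≈ 11.8 years

24400 = 4527 · e^(0.1428·t)
t = ln(24400/4527) / 0.1428 = ln(5.38988) / 0.1428 = 1.68452 / 0.1428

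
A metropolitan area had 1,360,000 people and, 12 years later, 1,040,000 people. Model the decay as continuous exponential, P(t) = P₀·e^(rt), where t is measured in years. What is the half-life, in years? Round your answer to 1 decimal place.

r = ln(1040000/1360000) / 12 = ln(0.76471) / 12 ≈ -0.022355 per year
half-life = ln 2 / |r| = 0.69315 / 0.022355

half-life ≈ 31.0 years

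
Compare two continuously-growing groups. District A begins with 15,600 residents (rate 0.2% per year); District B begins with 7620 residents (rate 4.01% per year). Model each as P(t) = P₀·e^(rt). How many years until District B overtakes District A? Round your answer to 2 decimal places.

15600·e^(0.002t) = 7620·e^(0.0401t)
15600/7620 = e^((0.0401 − 0.002)t) → ln(2.04724) = 0.0381·t
t = 0.71649 / 0.0381

t ≈ 18.81 years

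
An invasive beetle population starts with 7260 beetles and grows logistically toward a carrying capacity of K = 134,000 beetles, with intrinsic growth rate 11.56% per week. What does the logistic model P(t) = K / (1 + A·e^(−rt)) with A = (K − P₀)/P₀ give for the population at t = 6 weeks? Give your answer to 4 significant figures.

≈ 13,780 beetles

A = (134000 − 7260)/7260 = 17.4573
P(6) = 134000 / (1 + 17.4573·e^(−0.1156·6)) = 134000 / (1 + 17.4573·0.499774)
= 134000 / 9.7247 ≈ 13779.35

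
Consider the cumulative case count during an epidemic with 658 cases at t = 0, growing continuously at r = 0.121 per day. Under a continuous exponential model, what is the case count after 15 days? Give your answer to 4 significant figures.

P(15) = 658 · e^(0.121·15) = 658 · e^(1.815)
= 658 · 6.14108 ≈ 4040.83

≈ 4,041 cases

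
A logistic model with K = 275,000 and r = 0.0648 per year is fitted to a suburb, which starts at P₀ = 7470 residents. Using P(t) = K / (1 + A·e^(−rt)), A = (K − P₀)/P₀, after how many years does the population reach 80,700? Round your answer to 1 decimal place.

A = (275000 − 7470)/7470 = 35.81392
80700 = 275000/(1 + 35.81392·e^(−0.0648t)) → 1 + 35.81392·e^(−0.0648t) = 3.40768
e^(−0.0648t) = 0.067228 → t = ln(14.87485)/0.0648 = 2.69967/0.0648

t ≈ 41.7 years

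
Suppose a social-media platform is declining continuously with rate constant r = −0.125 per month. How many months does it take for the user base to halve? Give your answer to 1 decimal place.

half-life = ln(2) / |r| = 0.69315 / 0.125

half-life ≈ 5.5 months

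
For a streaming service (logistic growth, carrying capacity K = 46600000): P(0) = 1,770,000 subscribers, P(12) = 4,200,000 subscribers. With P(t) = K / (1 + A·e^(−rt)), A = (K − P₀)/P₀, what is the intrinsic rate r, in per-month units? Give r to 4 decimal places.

A = (46600000 − 1770000)/1770000 = 25.32768
4200000 = 46600000/(1 + 25.32768·e^(−r·12)) → e^(−12r) = (11.09524 − 1)/25.32768 = 0.398585
r = −ln(0.398585)/12 = 0.91983/12

r ≈ 0.0767 per month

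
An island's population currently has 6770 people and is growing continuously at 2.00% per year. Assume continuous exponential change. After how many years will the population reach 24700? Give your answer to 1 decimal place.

24700 = 6770 · e^(0.02·t)
t = ln(24700/6770) / 0.02 = ln(3.64845) / 0.02 = 1.2943 / 0.02

t ≈ 64.7 years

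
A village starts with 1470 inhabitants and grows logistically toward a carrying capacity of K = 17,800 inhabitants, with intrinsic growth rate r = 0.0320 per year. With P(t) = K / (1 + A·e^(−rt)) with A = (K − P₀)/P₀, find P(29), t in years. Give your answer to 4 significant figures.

A = (17800 − 1470)/1470 = 11.10884
P(29) = 17800 / (1 + 11.10884·e^(−0.032·29)) = 17800 / (1 + 11.10884·0.395344)
= 17800 / 5.39181 ≈ 3301.3

≈ 3,301 inhabitants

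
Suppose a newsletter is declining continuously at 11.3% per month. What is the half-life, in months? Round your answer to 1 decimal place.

half-life ≈ 6.1 months

half-life = ln(2) / |r| = 0.69315 / 0.113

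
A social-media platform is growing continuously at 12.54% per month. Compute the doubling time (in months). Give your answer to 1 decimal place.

doubling time ≈ 5.5 months

doubling time = ln(2) / |r| = 0.69315 / 0.1254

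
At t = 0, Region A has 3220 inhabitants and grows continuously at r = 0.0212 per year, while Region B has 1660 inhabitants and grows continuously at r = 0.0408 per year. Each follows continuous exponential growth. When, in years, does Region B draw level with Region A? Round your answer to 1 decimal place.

t ≈ 33.8 years

3220·e^(0.0212t) = 1660·e^(0.0408t)
3220/1660 = e^((0.0408 − 0.0212)t) → ln(1.93976) = 0.0196·t
t = 0.66256 / 0.0196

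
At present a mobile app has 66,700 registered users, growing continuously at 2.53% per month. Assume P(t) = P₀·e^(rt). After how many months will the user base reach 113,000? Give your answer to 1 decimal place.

t ≈ 20.8 months

113000 = 66700 · e^(0.0253·t)
t = ln(113000/66700) / 0.0253 = ln(1.69415) / 0.0253 = 0.52718 / 0.0253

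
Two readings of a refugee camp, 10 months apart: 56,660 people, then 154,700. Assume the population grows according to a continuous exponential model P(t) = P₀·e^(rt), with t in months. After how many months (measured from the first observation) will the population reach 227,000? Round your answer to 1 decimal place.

r = ln(154700/56660) / 10 ≈ 0.100442 per month
t = ln(227000/56660) / r = 1.38788 / 0.100442 ≈ 13.818

t ≈ 13.8 months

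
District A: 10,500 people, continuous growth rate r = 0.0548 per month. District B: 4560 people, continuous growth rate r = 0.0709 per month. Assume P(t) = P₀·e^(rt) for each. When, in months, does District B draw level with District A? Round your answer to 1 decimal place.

t ≈ 51.8 months

10500·e^(0.0548t) = 4560·e^(0.0709t)
10500/4560 = e^((0.0709 − 0.0548)t) → ln(2.30263) = 0.0161·t
t = 0.83405 / 0.0161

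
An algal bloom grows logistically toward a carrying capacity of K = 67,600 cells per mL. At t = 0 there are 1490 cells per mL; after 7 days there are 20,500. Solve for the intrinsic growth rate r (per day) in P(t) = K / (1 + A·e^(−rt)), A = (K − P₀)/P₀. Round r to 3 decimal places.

A = (67600 − 1490)/1490 = 44.36913
20500 = 67600/(1 + 44.36913·e^(−r·7)) → e^(−7r) = (3.29756 − 1)/44.36913 = 0.051783
r = −ln(0.051783)/7 = 2.9607/7

r ≈ 0.423 per day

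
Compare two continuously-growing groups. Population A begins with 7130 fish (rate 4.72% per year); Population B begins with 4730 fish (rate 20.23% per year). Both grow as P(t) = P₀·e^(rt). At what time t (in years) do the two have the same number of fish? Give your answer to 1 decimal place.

t ≈ 2.6 years

7130·e^(0.0472t) = 4730·e^(0.2023t)
7130/4730 = e^((0.2023 − 0.0472)t) → ln(1.5074) = 0.1551·t
t = 0.41039 / 0.1551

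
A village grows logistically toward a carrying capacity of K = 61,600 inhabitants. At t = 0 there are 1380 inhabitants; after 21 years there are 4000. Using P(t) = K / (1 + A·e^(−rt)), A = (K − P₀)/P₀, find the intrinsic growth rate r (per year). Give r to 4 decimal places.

r ≈ 0.0528 per year

A = (61600 − 1380)/1380 = 43.63768
4000 = 61600/(1 + 43.63768·e^(−r·21)) → e^(−21r) = (15.4 − 1)/43.63768 = 0.32999
r = −ln(0.32999)/21 = 1.10869/21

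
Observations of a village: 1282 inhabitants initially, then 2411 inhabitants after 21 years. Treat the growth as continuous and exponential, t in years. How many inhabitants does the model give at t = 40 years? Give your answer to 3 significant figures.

r = ln(2411/1282) / 21 ≈ 0.030077 per year
P(40) = 1282 · e^(0.030077·40) = 1282 · 3.33038 ≈ 4269.55

≈ 4,270 inhabitants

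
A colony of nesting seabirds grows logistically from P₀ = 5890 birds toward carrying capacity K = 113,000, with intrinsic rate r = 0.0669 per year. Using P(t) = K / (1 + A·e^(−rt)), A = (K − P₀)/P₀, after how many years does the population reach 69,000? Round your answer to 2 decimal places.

t ≈ 50.08 years

A = (113000 − 5890)/5890 = 18.18506
69000 = 113000/(1 + 18.18506·e^(−0.0669t)) → 1 + 18.18506·e^(−0.0669t) = 1.63768
e^(−0.0669t) = 0.035066 → t = ln(28.51748)/0.0669 = 3.35052/0.0669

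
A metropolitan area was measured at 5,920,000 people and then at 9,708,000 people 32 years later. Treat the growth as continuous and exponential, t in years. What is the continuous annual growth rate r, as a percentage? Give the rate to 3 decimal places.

9708000 = 5920000 · e^(r·32)
e^(32r) = 9708000/5920000 = 1.63986
r = ln(1.63986) / 32 = 0.49461 / 32

r ≈ 1.546% per year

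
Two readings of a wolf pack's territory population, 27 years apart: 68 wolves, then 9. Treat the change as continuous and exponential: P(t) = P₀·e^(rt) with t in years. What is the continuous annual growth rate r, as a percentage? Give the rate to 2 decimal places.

9 = 68 · e^(r·27)
e^(27r) = 9/68 = 0.13235
r = ln(0.13235) / 27 = -2.02228 / 27

r ≈ -7.49% per year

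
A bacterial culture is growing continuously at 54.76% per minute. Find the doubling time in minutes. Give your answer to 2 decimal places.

doubling time = ln(2) / |r| = 0.69315 / 0.5476

doubling time ≈ 1.27 minutes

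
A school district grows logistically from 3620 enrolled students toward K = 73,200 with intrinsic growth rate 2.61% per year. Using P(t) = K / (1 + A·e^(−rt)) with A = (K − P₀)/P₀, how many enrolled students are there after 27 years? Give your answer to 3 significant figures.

A = (73200 − 3620)/3620 = 19.22099
P(27) = 73200 / (1 + 19.22099·e^(−0.0261·27)) = 73200 / (1 + 19.22099·0.494257)
= 73200 / 10.50011 ≈ 6971.36

≈ 6,970 enrolled students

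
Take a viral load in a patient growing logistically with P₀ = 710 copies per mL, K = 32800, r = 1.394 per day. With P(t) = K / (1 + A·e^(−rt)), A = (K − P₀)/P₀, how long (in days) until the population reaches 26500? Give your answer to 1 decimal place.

t ≈ 3.8 days

A = (32800 − 710)/710 = 45.19718
26500 = 32800/(1 + 45.19718·e^(−1.394t)) → 1 + 45.19718·e^(−1.394t) = 1.23774
e^(−1.394t) = 0.00526 → t = ln(190.11514)/1.394 = 5.24763/1.394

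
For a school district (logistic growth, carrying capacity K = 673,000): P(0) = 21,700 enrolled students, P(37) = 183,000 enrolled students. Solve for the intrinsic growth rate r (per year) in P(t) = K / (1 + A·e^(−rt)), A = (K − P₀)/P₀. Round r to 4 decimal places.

r ≈ 0.0653 per year

A = (673000 − 21700)/21700 = 30.01382
183000 = 673000/(1 + 30.01382·e^(−r·37)) → e^(−37r) = (3.6776 − 1)/30.01382 = 0.089212
r = −ln(0.089212)/37 = 2.41674/37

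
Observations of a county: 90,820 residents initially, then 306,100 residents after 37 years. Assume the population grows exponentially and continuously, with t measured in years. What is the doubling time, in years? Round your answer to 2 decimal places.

r = ln(306100/90820) / 37 = ln(3.3704) / 37 ≈ 0.032839 per year
doubling time = ln 2 / |r| = 0.69315 / 0.032839

doubling time ≈ 21.11 years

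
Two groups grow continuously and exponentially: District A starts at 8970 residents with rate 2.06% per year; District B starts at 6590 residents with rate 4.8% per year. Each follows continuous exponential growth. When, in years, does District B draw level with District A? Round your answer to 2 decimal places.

t ≈ 11.25 years

8970·e^(0.0206t) = 6590·e^(0.048t)
8970/6590 = e^((0.048 − 0.0206)t) → ln(1.36115) = 0.0274·t
t = 0.30833 / 0.0274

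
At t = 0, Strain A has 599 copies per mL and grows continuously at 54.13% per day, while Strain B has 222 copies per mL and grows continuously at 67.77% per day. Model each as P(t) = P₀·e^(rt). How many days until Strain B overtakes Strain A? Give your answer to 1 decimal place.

599·e^(0.5413t) = 222·e^(0.6777t)
599/222 = e^((0.6777 − 0.5413)t) → ln(2.6982) = 0.1364·t
t = 0.99258 / 0.1364

t ≈ 7.3 days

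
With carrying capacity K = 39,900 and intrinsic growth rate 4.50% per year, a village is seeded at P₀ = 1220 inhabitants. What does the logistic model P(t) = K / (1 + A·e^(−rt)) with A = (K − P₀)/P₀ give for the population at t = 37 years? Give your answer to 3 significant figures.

≈ 5,700 inhabitants

A = (39900 − 1220)/1220 = 31.70492
P(37) = 39900 / (1 + 31.70492·e^(−0.045·37)) = 39900 / (1 + 31.70492·0.189191)
= 39900 / 6.99827 ≈ 5701.41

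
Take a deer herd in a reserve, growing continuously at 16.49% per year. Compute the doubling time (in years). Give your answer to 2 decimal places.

doubling time ≈ 4.20 years

doubling time = ln(2) / |r| = 0.69315 / 0.1649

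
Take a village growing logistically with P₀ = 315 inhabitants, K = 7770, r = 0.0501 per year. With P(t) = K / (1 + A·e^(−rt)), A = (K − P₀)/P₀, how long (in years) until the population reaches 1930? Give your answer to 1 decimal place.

t ≈ 41.1 years

A = (7770 − 315)/315 = 23.66667
1930 = 7770/(1 + 23.66667·e^(−0.0501t)) → 1 + 23.66667·e^(−0.0501t) = 4.02591
e^(−0.0501t) = 0.127855 → t = ln(7.82135)/0.0501 = 2.05686/0.0501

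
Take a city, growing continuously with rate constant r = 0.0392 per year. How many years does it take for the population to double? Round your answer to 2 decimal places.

doubling time = ln(2) / |r| = 0.69315 / 0.0392

doubling time ≈ 17.68 years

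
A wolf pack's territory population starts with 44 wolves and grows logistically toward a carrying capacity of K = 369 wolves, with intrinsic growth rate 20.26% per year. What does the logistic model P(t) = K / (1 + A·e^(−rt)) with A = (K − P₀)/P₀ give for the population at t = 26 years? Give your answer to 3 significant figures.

≈ 355 wolves

A = (369 − 44)/44 = 7.38636
P(26) = 369 / (1 + 7.38636·e^(−0.2026·26)) = 369 / (1 + 7.38636·0.005156)
= 369 / 1.03808 ≈ 355.46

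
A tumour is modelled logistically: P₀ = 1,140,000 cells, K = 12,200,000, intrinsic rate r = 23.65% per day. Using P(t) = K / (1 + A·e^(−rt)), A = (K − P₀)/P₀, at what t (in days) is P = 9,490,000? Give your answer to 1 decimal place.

t ≈ 14.9 days

A = (12200000 − 1140000)/1140000 = 9.70175
9490000 = 12200000/(1 + 9.70175·e^(−0.2365t)) → 1 + 9.70175·e^(−0.2365t) = 1.28556
e^(−0.2365t) = 0.029434 → t = ln(33.97404)/0.2365 = 3.5256/0.2365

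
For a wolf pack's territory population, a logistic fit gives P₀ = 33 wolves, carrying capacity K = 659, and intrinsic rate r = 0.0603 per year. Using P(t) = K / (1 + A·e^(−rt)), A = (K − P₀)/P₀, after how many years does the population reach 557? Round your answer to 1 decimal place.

t ≈ 77.0 years

A = (659 − 33)/33 = 18.9697
557 = 659/(1 + 18.9697·e^(−0.0603t)) → 1 + 18.9697·e^(−0.0603t) = 1.18312
e^(−0.0603t) = 0.009653 → t = ln(103.58942)/0.0603 = 4.64044/0.0603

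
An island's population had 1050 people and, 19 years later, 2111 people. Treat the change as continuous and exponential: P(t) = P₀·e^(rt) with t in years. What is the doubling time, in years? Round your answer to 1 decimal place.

r = ln(2111/1050) / 19 = ln(2.01048) / 19 ≈ 0.036756 per year
doubling time = ln 2 / |r| = 0.69315 / 0.036756

doubling time ≈ 18.9 years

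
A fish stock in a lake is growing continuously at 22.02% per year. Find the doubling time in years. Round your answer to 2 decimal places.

doubling time = ln(2) / |r| = 0.69315 / 0.2202

doubling time ≈ 3.15 years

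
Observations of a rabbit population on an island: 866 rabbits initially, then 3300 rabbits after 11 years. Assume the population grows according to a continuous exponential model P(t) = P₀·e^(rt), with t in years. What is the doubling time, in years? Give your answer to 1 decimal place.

r = ln(3300/866) / 11 = ln(3.81062) / 11 ≈ 0.121618 per year
doubling time = ln 2 / |r| = 0.69315 / 0.121618

doubling time ≈ 5.7 years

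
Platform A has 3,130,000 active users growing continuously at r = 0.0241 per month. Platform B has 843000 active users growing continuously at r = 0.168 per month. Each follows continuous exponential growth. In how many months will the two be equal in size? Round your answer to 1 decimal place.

t ≈ 9.1 months

3130000·e^(0.0241t) = 843000·e^(0.168t)
3130000/843000 = e^((0.168 − 0.0241)t) → ln(3.71293) = 0.1439·t
t = 1.31182 / 0.1439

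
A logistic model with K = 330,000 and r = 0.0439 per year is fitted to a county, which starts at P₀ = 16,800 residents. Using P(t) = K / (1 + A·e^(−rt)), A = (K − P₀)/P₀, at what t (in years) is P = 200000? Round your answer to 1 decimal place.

A = (330000 − 16800)/16800 = 18.64286
200000 = 330000/(1 + 18.64286·e^(−0.0439t)) → 1 + 18.64286·e^(−0.0439t) = 1.65
e^(−0.0439t) = 0.034866 → t = ln(28.68132)/0.0439 = 3.35625/0.0439

t ≈ 76.5 years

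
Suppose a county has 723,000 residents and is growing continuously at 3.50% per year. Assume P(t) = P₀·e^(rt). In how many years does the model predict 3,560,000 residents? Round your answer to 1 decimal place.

t ≈ 45.5 years

3560000 = 723000 · e^(0.035·t)
t = ln(3560000/723000) / 0.035 = ln(4.92393) / 0.035 = 1.59411 / 0.035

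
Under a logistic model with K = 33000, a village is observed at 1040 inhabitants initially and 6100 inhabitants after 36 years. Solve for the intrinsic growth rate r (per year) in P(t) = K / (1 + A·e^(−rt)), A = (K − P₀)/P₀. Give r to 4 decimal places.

r ≈ 0.0539 per year

A = (33000 − 1040)/1040 = 30.73077
6100 = 33000/(1 + 30.73077·e^(−r·36)) → e^(−36r) = (5.40984 − 1)/30.73077 = 0.143499
r = −ln(0.143499)/36 = 1.94143/36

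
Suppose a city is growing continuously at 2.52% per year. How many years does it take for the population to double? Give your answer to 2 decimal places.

doubling time ≈ 27.51 years

doubling time = ln(2) / |r| = 0.69315 / 0.0252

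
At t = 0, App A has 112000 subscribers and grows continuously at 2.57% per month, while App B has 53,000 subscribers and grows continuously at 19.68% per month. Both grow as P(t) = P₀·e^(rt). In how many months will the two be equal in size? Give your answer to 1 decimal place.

112000·e^(0.0257t) = 53000·e^(0.1968t)
112000/53000 = e^((0.1968 − 0.0257)t) → ln(2.11321) = 0.1711·t
t = 0.74821 / 0.1711

t ≈ 4.4 months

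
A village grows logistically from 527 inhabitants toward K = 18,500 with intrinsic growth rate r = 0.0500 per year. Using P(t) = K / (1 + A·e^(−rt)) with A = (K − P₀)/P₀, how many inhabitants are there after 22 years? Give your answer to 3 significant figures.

≈ 1,500 inhabitants

A = (18500 − 527)/527 = 34.10436
P(22) = 18500 / (1 + 34.10436·e^(−0.05·22)) = 18500 / (1 + 34.10436·0.332871)
= 18500 / 12.35236 ≈ 1497.69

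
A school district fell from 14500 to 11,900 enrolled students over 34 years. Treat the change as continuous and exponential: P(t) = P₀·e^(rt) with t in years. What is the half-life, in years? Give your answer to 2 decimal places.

half-life ≈ 119.26 years

r = ln(11900/14500) / 34 = ln(0.82069) / 34 ≈ -0.005812 per year
half-life = ln 2 / |r| = 0.69315 / 0.005812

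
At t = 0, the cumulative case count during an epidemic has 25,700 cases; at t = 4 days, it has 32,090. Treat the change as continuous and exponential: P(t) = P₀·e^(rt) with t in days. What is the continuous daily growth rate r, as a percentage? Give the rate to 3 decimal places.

32090 = 25700 · e^(r·4)
e^(4r) = 32090/25700 = 1.24864
r = ln(1.24864) / 4 = 0.22205 / 4

r ≈ 5.551% per day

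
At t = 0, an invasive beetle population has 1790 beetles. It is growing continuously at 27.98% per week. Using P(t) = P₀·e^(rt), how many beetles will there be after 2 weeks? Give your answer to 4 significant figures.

P(2) = 1790 · e^(0.2798·2) = 1790 · e^(0.5596)
= 1790 · 1.74997 ≈ 3132.45

≈ 3,132 beetles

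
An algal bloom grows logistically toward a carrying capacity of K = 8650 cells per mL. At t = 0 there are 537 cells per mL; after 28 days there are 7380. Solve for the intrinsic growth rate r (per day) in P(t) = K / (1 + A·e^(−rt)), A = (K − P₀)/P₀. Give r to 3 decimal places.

r ≈ 0.160 per day

A = (8650 − 537)/537 = 15.10801
7380 = 8650/(1 + 15.10801·e^(−r·28)) → e^(−28r) = (1.17209 − 1)/15.10801 = 0.01139
r = −ln(0.01139)/28 = 4.47498/28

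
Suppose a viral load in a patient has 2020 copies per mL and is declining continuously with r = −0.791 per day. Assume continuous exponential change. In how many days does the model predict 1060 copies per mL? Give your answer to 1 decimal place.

t ≈ 0.8 days

1060 = 2020 · e^(-0.791·t)
t = ln(1060/2020) / -0.791 = ln(0.52475) / -0.791 = -0.64483 / -0.791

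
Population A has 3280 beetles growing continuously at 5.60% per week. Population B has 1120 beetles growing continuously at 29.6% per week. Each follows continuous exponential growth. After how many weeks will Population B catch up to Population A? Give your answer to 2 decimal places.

t ≈ 4.48 weeks

3280·e^(0.056t) = 1120·e^(0.296t)
3280/1120 = e^((0.296 − 0.056)t) → ln(2.92857) = 0.24·t
t = 1.07451 / 0.24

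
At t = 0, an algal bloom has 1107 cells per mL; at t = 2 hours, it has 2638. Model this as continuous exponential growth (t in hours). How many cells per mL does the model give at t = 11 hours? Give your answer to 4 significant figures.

r = ln(2638/1107) / 2 ≈ 0.434184 per hour
P(11) = 1107 · e^(0.434184·11) = 1107 · 118.63134 ≈ 131324.89

≈ 131,300 cells per mL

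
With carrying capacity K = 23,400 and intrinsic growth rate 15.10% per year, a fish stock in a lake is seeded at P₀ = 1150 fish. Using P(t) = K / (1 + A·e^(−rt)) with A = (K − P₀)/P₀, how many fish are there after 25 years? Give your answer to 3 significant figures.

A = (23400 − 1150)/1150 = 19.34783
P(25) = 23400 / (1 + 19.34783·e^(−0.151·25)) = 23400 / (1 + 19.34783·0.022937)
= 23400 / 1.44378 ≈ 16207.42

≈ 16,200 fish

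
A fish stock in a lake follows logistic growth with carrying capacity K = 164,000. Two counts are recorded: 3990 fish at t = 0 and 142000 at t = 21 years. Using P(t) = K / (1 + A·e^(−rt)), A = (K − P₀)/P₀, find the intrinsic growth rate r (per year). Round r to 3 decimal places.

A = (164000 − 3990)/3990 = 40.10276
142000 = 164000/(1 + 40.10276·e^(−r·21)) → e^(−21r) = (1.15493 − 1)/40.10276 = 0.003863
r = −ln(0.003863)/21 = 5.55623/21

r ≈ 0.265 per year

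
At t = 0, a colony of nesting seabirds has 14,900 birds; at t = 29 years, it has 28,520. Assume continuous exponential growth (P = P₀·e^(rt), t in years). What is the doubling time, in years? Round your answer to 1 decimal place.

r = ln(28520/14900) / 29 = ln(1.91409) / 29 ≈ 0.022388 per year
doubling time = ln 2 / |r| = 0.69315 / 0.022388

doubling time ≈ 31.0 years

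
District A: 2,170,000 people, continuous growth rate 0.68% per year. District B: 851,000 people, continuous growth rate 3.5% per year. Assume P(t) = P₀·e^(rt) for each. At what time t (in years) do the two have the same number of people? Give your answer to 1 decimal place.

t ≈ 33.2 years

2170000·e^(0.0068t) = 851000·e^(0.035t)
2170000/851000 = e^((0.035 − 0.0068)t) → ln(2.54994) = 0.0282·t
t = 0.93607 / 0.0282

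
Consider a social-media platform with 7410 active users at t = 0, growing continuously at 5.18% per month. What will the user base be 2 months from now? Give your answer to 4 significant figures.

P(2) = 7410 · e^(0.0518·2) = 7410 · e^(0.1036)
= 7410 · 1.10916 ≈ 8218.85

≈ 8,219 active users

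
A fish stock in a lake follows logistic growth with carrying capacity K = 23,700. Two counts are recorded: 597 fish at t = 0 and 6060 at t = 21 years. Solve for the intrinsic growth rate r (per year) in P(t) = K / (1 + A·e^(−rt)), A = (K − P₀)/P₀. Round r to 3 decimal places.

r ≈ 0.123 per year

A = (23700 − 597)/597 = 38.69849
6060 = 23700/(1 + 38.69849·e^(−r·21)) → e^(−21r) = (3.91089 − 1)/38.69849 = 0.07522
r = −ln(0.07522)/21 = 2.58734/21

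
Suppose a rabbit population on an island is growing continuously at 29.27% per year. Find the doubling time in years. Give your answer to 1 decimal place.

doubling time = ln(2) / |r| = 0.69315 / 0.2927

doubling time ≈ 2.4 years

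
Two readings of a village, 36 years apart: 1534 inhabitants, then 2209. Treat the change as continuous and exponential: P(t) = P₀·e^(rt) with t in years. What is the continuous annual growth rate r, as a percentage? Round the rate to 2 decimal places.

2209 = 1534 · e^(r·36)
e^(36r) = 2209/1534 = 1.44003
r = ln(1.44003) / 36 = 0.36466 / 36

r ≈ 1.01% per year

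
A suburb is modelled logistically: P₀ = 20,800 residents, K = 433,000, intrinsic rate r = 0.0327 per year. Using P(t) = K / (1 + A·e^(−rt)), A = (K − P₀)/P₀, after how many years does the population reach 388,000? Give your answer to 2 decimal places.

t ≈ 157.21 years

A = (433000 − 20800)/20800 = 19.81731
388000 = 433000/(1 + 19.81731·e^(−0.0327t)) → 1 + 19.81731·e^(−0.0327t) = 1.11598
e^(−0.0327t) = 0.005852 → t = ln(170.86923)/0.0327 = 5.1409/0.0327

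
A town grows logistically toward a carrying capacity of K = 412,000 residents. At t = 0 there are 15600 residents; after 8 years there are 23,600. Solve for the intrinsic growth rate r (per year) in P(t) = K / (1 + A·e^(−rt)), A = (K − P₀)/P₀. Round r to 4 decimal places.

r ≈ 0.0543 per year

A = (412000 − 15600)/15600 = 25.41026
23600 = 412000/(1 + 25.41026·e^(−r·8)) → e^(−8r) = (17.45763 − 1)/25.41026 = 0.647677
r = −ln(0.647677)/8 = 0.43436/8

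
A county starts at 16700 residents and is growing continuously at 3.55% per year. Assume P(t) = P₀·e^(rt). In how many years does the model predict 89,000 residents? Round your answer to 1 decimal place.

t ≈ 47.1 years

89000 = 16700 · e^(0.0355·t)
t = ln(89000/16700) / 0.0355 = ln(5.32934) / 0.0355 = 1.67323 / 0.0355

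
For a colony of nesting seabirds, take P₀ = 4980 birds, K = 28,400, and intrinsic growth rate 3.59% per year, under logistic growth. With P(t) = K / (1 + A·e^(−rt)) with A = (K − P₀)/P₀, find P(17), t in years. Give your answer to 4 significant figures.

A = (28400 − 4980)/4980 = 4.70281
P(17) = 28400 / (1 + 4.70281·e^(−0.0359·17)) = 28400 / (1 + 4.70281·0.543188)
= 28400 / 3.55451 ≈ 7989.85

≈ 7,990 birds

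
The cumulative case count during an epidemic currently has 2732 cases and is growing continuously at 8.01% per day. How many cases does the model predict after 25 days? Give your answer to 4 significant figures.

P(25) = 2732 · e^(0.0801·25) = 2732 · e^(2.0025)
= 2732 · 7.40755 ≈ 20237.43

≈ 20,240 cases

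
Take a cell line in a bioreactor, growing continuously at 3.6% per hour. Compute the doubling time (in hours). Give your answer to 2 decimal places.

doubling time ≈ 19.25 hours

doubling time = ln(2) / |r| = 0.69315 / 0.036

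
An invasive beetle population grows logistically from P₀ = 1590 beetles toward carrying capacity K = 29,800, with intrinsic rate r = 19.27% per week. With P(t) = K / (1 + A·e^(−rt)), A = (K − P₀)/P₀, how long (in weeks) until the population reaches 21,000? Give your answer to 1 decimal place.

t ≈ 19.4 weeks

A = (29800 − 1590)/1590 = 17.74214
21000 = 29800/(1 + 17.74214·e^(−0.1927t)) → 1 + 17.74214·e^(−0.1927t) = 1.41905
e^(−0.1927t) = 0.023619 → t = ln(42.33919)/0.1927 = 3.74571/0.1927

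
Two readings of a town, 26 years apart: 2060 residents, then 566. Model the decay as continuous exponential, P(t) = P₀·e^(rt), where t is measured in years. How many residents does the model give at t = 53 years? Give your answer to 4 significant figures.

≈ 148.0 residents

r = ln(566/2060) / 26 ≈ -0.049687 per year
P(53) = 2060 · e^(-0.049687·53) = 2060 · 0.07183 ≈ 147.97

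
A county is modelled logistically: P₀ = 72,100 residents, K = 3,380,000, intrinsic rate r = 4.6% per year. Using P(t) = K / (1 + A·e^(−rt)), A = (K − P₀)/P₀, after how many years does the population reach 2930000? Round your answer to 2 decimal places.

t ≈ 123.90 years

A = (3380000 − 72100)/72100 = 45.87933
2930000 = 3380000/(1 + 45.87933·e^(−0.046t)) → 1 + 45.87933·e^(−0.046t) = 1.15358
e^(−0.046t) = 0.003348 → t = ln(298.72544)/0.046 = 5.69952/0.046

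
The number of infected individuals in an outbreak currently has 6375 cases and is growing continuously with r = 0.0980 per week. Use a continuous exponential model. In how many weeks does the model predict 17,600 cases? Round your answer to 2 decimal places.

17600 = 6375 · e^(0.098·t)
t = ln(17600/6375) / 0.098 = ln(2.76078) / 0.098 = 1.01551 / 0.098

t ≈ 10.36 weeks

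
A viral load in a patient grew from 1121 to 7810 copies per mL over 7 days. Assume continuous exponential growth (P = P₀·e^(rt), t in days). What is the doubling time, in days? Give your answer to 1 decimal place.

r = ln(7810/1121) / 7 = ln(6.96699) / 7 ≈ 0.277312 per day
doubling time = ln 2 / |r| = 0.69315 / 0.277312

doubling time ≈ 2.5 days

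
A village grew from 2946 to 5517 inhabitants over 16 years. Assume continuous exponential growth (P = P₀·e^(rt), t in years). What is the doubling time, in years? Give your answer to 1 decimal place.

doubling time ≈ 17.7 years

r = ln(5517/2946) / 16 = ln(1.87271) / 16 ≈ 0.039212 per year
doubling time = ln 2 / |r| = 0.69315 / 0.039212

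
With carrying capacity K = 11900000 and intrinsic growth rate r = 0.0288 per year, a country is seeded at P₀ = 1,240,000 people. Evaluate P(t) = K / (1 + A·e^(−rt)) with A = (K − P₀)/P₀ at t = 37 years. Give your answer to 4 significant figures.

≈ 3,004,000 people

A = (11900000 − 1240000)/1240000 = 8.59677
P(37) = 11900000 / (1 + 8.59677·e^(−0.0288·37)) = 11900000 / (1 + 8.59677·0.344521)
= 11900000 / 3.96177 ≈ 3003707.99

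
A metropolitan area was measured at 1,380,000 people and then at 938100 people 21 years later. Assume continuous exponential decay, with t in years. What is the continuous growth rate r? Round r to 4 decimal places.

938100 = 1380000 · e^(r·21)
e^(21r) = 938100/1380000 = 0.67978
r = ln(0.67978) / 21 = -0.38598 / 21

r ≈ -0.0184 per year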